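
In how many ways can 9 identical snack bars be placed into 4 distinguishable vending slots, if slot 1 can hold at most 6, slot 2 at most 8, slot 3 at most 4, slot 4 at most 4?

Without the upper bounds there are C(12,3) = 220 ways to split 9 among 4 vending slots.
Subtract solutions that violate a single cap (substitute x_i' = x_i − (cap_i+1)): x_1 ≥ 7 gives C(5,3) = 10; x_2 ≥ 9 gives C(3,3) = 1; x_3 ≥ 5 gives C(7,3) = 35; x_4 ≥ 5 gives C(7,3) = 35. Together 81.
No two caps can be exceeded simultaneously, so the pair terms are all 0.
By inclusion–exclusion the count is 220 − 81 + 0 = 139.

139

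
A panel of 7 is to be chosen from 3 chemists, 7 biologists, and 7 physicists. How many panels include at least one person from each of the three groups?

15778

Unrestricted: C(17,7) = 19448 ways to pick any 7 of the 17.
Selections missing a whole group: no chemists → C(14,7) = 3432; no biologists → C(10,7) = 120; no physicists → C(10,7) = 120.
Add back selections omitting two groups (i.e. drawn from a single group): C(3,7) + C(7,7) + C(7,7) = 2.
By inclusion–exclusion: 19448 − 3672 + 2 = 15778.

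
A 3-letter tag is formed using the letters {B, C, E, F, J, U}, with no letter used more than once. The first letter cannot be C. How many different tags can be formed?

The first letter has 6−1 = 5 choices (anything except C).
The remaining 2 letters are filled from the other 5 symbols without repetition: 5 × 4 = 20.
Total: 5 × 20 = 100.

100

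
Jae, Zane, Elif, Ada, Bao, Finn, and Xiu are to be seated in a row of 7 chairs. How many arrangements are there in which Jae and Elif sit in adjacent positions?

1440

Treat {Jae, Elif} as a single unit. There are 6 units to order, and the pair itself can be ordered 2 ways.
That gives 2 × 6! = 2 × 720 = 1440.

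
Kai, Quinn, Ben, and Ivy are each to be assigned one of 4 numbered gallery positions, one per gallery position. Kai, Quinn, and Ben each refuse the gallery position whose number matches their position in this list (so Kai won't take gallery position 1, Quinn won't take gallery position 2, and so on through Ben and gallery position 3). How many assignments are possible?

Let Aᵢ (for i ∈ {1, 2, 3}) be the placements that put person i in their forbidden gallery position. Any j of these fix j positions, leaving (4−j)! ways to fill the rest, and there are C(3,j) ways to pick which j.
By inclusion–exclusion, the number of valid placements is Σ_{j=0}^{3} (−1)^j C(3,j)·(4−j)!.
Computing: 24 − 18 + 6 − 1 = 11.

11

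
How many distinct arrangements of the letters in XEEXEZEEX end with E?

Fix E in the last position and arrange the remaining 8 letters.
Those 8 letters have E appearing 4 times and X appearing 3 times, giving (8)!/(4!·3!) = 280.

280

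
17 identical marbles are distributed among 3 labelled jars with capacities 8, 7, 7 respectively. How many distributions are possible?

Without the upper bounds there are C(19,2) = 171 ways to split 17 among 3 jars.
Subtract solutions that violate a single cap (substitute x_i' = x_i − (cap_i+1)): x_1 ≥ 9 gives C(10,2) = 45; x_2 ≥ 8 gives C(11,2) = 55; x_3 ≥ 8 gives C(11,2) = 55. Together 155.
Add back pairs where two caps are both exceeded: 1 + 1 + 3 = 5.
By inclusion–exclusion the count is 171 − 155 + 5 = 21.

21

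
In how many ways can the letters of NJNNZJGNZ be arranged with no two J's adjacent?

Total arrangements of NJNNZJGNZ: 9!/(4!·2!·2!) = 3780.
If the two J's are adjacent, glue them into one block, leaving 8 items to arrange: (8)!/(4!·2!) = 840 ways.
Subtracting, 3780 − 840 = 2940 arrangements keep the J's apart.

2940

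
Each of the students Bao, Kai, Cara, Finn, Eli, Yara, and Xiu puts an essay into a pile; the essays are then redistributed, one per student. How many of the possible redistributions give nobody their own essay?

Count assignments avoiding every fixed point. For any j of the 7 students fixed to their own essay, the other 7−j can be arranged in (7−j)! ways.
By inclusion–exclusion this is Σ_{j=0}^{7} (−1)^j C(7,j)·(7−j)!.
Computing: 5040 − 5040 + 2520 − 840 + 210 − 42 + 7 − 1 = 1854.

1854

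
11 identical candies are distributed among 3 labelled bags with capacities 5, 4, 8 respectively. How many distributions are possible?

24

Ignoring the caps, the number of non-negative solutions to x_1+…+x_3 = 11 is C(13,2) = 78.
Subtract solutions that violate a single cap (substitute x_i' = x_i − (cap_i+1)): x_1 ≥ 6 gives C(7,2) = 21; x_2 ≥ 5 gives C(8,2) = 28; x_3 ≥ 9 gives C(4,2) = 6. Together 55.
Add back pairs where two caps are both exceeded: 1 + 0 + 0 = 1.
By inclusion–exclusion the count is 78 − 55 + 1 = 24.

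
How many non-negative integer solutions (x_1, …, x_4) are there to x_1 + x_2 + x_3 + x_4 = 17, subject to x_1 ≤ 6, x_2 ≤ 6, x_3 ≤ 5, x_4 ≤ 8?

Ignoring the caps, the number of non-negative solutions to x_1+…+x_4 = 17 is C(20,3) = 1140.
Subtract solutions that violate a single cap (substitute x_i' = x_i − (cap_i+1)): x_1 ≥ 7 gives C(13,3) = 286; x_2 ≥ 7 gives C(13,3) = 286; x_3 ≥ 6 gives C(14,3) = 364; x_4 ≥ 9 gives C(11,3) = 165. Together 1101.
Add back pairs where two caps are both exceeded: 20 + 35 + 4 + 35 + 4 + 10 = 108.
By inclusion–exclusion the count is 1140 − 1101 + 108 = 147.

147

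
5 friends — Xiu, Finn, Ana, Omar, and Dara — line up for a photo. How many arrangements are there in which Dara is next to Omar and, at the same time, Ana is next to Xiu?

Treat {Dara,Omar} as one block (2 orders) and {Ana,Xiu} as another (2 orders).
That leaves 3 units to arrange: 2 × 2 × 3! = 4 × 6 = 24.

24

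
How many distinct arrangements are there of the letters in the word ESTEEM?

Letter multiplicities in ESTEEM: E×3, M×1, S×1, T×1.
Dividing 6! = 720 by 3! = 6 for the repeated letters gives 120.

120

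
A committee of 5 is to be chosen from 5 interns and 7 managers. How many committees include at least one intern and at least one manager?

770

With no constraint there are C(12,5) = 792 possible selections.
Selections missing a whole group: no interns → C(7,5) = 21; no managers → C(5,5) = 1.
Both groups omitted at once is impossible, so 792 − 22 = 770.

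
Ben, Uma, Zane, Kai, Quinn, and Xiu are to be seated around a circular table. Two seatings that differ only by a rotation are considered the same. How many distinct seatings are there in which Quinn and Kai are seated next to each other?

Glue Quinn and Kai into a block (2 internal orders). Seating 5 units around a circle gives (4)! arrangements.
So 2 × (4)! = 2 × 24 = 48.

48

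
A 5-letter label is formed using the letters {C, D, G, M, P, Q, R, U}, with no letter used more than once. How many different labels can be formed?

This is a permutation of 5 out of 8: P(8,5) = 8!/3!.
That product is 8 × 7 × 6 × 5 × 4 = 6720.

6720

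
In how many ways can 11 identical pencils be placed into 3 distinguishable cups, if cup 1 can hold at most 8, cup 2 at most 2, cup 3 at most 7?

Ignoring the caps, the number of non-negative solutions to x_1+…+x_3 = 11 is C(13,2) = 78.
Subtract solutions that violate a single cap (substitute x_i' = x_i − (cap_i+1)): x_1 ≥ 9 gives C(4,2) = 6; x_2 ≥ 3 gives C(10,2) = 45; x_3 ≥ 8 gives C(5,2) = 10. Together 61.
Add back pairs where two caps are both exceeded: 0 + 0 + 1 = 1.
By inclusion–exclusion the count is 78 − 61 + 1 = 18.

18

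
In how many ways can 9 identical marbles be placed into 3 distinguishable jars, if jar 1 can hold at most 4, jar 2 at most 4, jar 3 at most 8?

Without the upper bounds there are C(11,2) = 55 ways to split 9 among 3 jars.
Subtract solutions that violate a single cap (substitute x_i' = x_i − (cap_i+1)): x_1 ≥ 5 gives C(6,2) = 15; x_2 ≥ 5 gives C(6,2) = 15; x_3 ≥ 9 gives C(2,2) = 1. Together 31.
No two caps can be exceeded simultaneously, so the pair terms are all 0.
By inclusion–exclusion the count is 55 − 31 + 0 = 24.

24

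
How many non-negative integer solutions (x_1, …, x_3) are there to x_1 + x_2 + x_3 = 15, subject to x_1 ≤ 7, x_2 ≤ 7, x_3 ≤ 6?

21

Ignoring the caps, the number of non-negative solutions to x_1+…+x_3 = 15 is C(17,2) = 136.
Subtract solutions that violate a single cap (substitute x_i' = x_i − (cap_i+1)): x_1 ≥ 8 gives C(9,2) = 36; x_2 ≥ 8 gives C(9,2) = 36; x_3 ≥ 7 gives C(10,2) = 45. Together 117.
Add back pairs where two caps are both exceeded: 0 + 1 + 1 = 2.
By inclusion–exclusion the count is 136 − 117 + 2 = 21.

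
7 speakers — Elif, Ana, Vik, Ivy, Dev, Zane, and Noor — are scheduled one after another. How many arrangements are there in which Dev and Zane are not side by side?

Of the 7! = 5040 arrangements, those with Dev and Zane adjacent number 2 × 6! = 1440 (treat the pair as a block with 2 internal orders).
So 5040 − 1440 = 3600 arrangements keep them apart.

3600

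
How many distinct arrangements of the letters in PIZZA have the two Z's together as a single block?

24

Treat the 2 copies of Z as a single block. The multiset to arrange is then {ZZ, A, I, P}, 4 items in all.
All 4 items are distinct, so there are (4)! = 24 arrangements.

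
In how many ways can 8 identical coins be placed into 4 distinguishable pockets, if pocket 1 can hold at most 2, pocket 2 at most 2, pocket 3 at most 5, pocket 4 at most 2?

By stars and bars, unrestricted non-negative solutions to x_1+…+x_4 = 8 number C(8+3,3) = 165.
Subtract solutions that violate a single cap (substitute x_i' = x_i − (cap_i+1)): x_1 ≥ 3 gives C(8,3) = 56; x_2 ≥ 3 gives C(8,3) = 56; x_3 ≥ 6 gives C(5,3) = 10; x_4 ≥ 3 gives C(8,3) = 56. Together 178.
Add back pairs where two caps are both exceeded: 10 + 0 + 10 + 0 + 10 + 0 = 30.
By inclusion–exclusion the count is 165 − 178 + 30 = 17.

17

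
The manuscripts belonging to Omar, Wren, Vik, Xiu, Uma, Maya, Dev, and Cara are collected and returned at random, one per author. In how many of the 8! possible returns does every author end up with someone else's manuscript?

Count assignments avoiding every fixed point. For any j of the 8 authors fixed to their own manuscript, the other 8−j can be arranged in (8−j)! ways.
By inclusion–exclusion this is Σ_{j=0}^{8} (−1)^j C(8,j)·(8−j)!.
Computing: 40320 − 40320 + 20160 − 6720 + 1680 − 336 + 56 − 8 + 1 = 14833.

14833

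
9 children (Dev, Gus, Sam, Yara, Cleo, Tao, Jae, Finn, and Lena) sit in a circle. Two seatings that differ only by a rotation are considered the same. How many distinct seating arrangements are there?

Around a circle, 9 distinct people have 9!/9 = (8)! = 40320 rotationally distinct seatings.

40320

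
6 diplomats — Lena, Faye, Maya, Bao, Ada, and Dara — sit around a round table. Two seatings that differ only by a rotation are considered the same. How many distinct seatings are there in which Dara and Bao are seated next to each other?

Treat {Dara, Bao} as one unit (2 internal orders) and seat the resulting 5 units around the table: (4)! circular arrangements.
So 2 × (4)! = 2 × 24 = 48.

48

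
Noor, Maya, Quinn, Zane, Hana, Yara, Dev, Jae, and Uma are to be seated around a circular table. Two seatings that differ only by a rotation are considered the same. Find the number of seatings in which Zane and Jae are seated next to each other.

Glue Zane and Jae into a block (2 internal orders). Seating 8 units around a circle gives (7)! arrangements.
So 2 × (7)! = 2 × 5040 = 10080.

10080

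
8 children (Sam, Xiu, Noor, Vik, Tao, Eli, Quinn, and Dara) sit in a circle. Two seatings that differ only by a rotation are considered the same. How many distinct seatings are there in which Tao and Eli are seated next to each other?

1440

Glue Tao and Eli into a block (2 internal orders). Seating 7 units around a circle gives (6)! arrangements.
So 2 × (6)! = 2 × 720 = 1440.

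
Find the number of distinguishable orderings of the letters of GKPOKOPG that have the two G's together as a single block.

Treat the 2 copies of G as a single block. The multiset to arrange is then {GG, K, K, O, O, P, P}, 7 items in all.
That gives (7)!/(2!·2!·2!) = 630 arrangements.

630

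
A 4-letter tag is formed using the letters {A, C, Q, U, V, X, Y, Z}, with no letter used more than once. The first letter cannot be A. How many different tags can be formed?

1470

The first letter has 8−1 = 7 choices (anything except A).
The remaining 3 letters are filled from the other 7 symbols without repetition: 7 × 6 × 5 = 210.
Total: 7 × 210 = 1470.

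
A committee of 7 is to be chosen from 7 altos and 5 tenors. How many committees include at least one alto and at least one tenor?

791

With no constraint there are C(12,7) = 792 possible selections.
Selections missing a whole group: no altos → C(5,7) = 0; no tenors → C(7,7) = 1.
Both groups omitted at once is impossible, so 792 − 1 = 791.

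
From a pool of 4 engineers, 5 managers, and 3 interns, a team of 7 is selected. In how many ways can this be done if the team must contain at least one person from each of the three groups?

747

Total 7-person selections from all 12: C(12,7) = 792.
Selections missing a whole group: no engineers → C(8,7) = 8; no managers → C(7,7) = 1; no interns → C(9,7) = 36.
Add back selections omitting two groups (i.e. drawn from a single group): C(4,7) + C(5,7) + C(3,7) = 0.
By inclusion–exclusion: 792 − 45 + 0 = 747.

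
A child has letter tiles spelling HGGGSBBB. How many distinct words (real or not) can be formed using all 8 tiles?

The 8 letters of HGGGSBBB have repeats: B appearing 3 times and G appearing 3 times.
The number of distinct arrangements is 8!/(3!·3!) = 40320/36 = 1120.

1120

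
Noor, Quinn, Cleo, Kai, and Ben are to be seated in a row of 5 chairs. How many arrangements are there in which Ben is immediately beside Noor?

48

Treat {Ben, Noor} as a single unit. There are 4 units to order, and the pair itself can be ordered 2 ways.
So the count is 2·(4)! = 48.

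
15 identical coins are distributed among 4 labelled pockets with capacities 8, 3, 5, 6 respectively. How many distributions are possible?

95

By stars and bars, unrestricted non-negative solutions to x_1+…+x_4 = 15 number C(15+3,3) = 816.
Subtract solutions that violate a single cap (substitute x_i' = x_i − (cap_i+1)): x_1 ≥ 9 gives C(9,3) = 84; x_2 ≥ 4 gives C(14,3) = 364; x_3 ≥ 6 gives C(12,3) = 220; x_4 ≥ 7 gives C(11,3) = 165. Together 833.
Add back pairs where two caps are both exceeded: 10 + 1 + 0 + 56 + 35 + 10 = 112.
By inclusion–exclusion the count is 816 − 833 + 112 = 95.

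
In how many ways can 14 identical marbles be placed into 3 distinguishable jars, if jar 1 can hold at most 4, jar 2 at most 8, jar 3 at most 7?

Ignoring the caps, the number of non-negative solutions to x_1+…+x_3 = 14 is C(16,2) = 120.
Subtract solutions that violate a single cap (substitute x_i' = x_i − (cap_i+1)): x_1 ≥ 5 gives C(11,2) = 55; x_2 ≥ 9 gives C(7,2) = 21; x_3 ≥ 8 gives C(8,2) = 28. Together 104.
Add back pairs where two caps are both exceeded: 1 + 3 + 0 = 4.
By inclusion–exclusion the count is 120 − 104 + 4 = 20.

20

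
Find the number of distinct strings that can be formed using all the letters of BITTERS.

BITTERS has 7 letters with T appearing twice.
Dividing 7! = 5040 by 2! = 2 for the repeated letters gives 2520.

2520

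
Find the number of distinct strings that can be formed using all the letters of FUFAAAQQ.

FUFAAAQQ has 8 letters with A appearing 3 times, F appearing twice, and Q appearing twice.
So there are 8! / (3!·2!·2!) = 1680 distinguishable arrangements.

1680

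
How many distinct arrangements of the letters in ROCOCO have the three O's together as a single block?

Treat the 3 copies of O as a single block. The multiset to arrange is then {OOO, C, C, R}, 4 items in all.
That gives (4)!/(2!) = 12 arrangements.

12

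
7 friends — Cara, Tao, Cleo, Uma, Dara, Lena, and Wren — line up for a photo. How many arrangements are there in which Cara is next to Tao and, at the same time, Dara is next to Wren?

Treat {Cara,Tao} as one block (2 orders) and {Dara,Wren} as another (2 orders).
That leaves 5 units to arrange: 2 × 2 × 5! = 4 × 120 = 480.

480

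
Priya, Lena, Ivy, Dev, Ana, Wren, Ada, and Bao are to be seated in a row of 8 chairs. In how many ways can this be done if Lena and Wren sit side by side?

Glue Lena and Wren into one block (2 internal orders), leaving 7 units to arrange in a row.
So the count is 2·(7)! = 10080.

10080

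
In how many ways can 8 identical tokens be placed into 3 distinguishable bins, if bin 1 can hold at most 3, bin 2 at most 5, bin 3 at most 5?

18

By stars and bars, unrestricted non-negative solutions to x_1+…+x_3 = 8 number C(8+2,2) = 45.
Subtract solutions that violate a single cap (substitute x_i' = x_i − (cap_i+1)): x_1 ≥ 4 gives C(6,2) = 15; x_2 ≥ 6 gives C(4,2) = 6; x_3 ≥ 6 gives C(4,2) = 6. Together 27.
No two caps can be exceeded simultaneously, so the pair terms are all 0.
By inclusion–exclusion the count is 45 − 27 + 0 = 18.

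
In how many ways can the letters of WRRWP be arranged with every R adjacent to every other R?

Treat the 2 copies of R as a single block. The multiset to arrange is then {RR, P, W, W}, 4 items in all.
That gives (4)!/(2!) = 12 arrangements.

12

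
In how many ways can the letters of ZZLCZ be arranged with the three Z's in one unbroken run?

Treat the 3 copies of Z as a single block. The multiset to arrange is then {ZZZ, C, L}, 3 items in all.
All 3 items are distinct, so there are (3)! = 6 arrangements.

6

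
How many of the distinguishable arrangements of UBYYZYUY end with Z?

105

Fix Z in the last position and arrange the remaining 7 letters.
Those 7 letters have U appearing twice and Y appearing 4 times, giving (7)!/(4!·2!) = 105.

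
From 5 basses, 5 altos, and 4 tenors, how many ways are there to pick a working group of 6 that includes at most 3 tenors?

Split by how many tenors are chosen (0 through 3).
Sum: C(4,0)·C(10,6) + C(4,1)·C(10,5) + C(4,2)·C(10,4) + C(4,3)·C(10,3) = 210 + 1008 + 1260 + 480 = 2958.

2958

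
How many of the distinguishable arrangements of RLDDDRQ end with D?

Fix D in the last position and arrange the remaining 6 letters.
Those 6 letters have D appearing twice and R appearing twice, giving (6)!/(2!·2!) = 180.

180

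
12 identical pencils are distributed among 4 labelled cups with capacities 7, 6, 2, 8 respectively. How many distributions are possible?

139

Ignoring the caps, the number of non-negative solutions to x_1+…+x_4 = 12 is C(15,3) = 455.
Subtract solutions that violate a single cap (substitute x_i' = x_i − (cap_i+1)): x_1 ≥ 8 gives C(7,3) = 35; x_2 ≥ 7 gives C(8,3) = 56; x_3 ≥ 3 gives C(12,3) = 220; x_4 ≥ 9 gives C(6,3) = 20. Together 331.
Add back pairs where two caps are both exceeded: 0 + 4 + 0 + 10 + 0 + 1 = 15.
By inclusion–exclusion the count is 455 − 331 + 15 = 139.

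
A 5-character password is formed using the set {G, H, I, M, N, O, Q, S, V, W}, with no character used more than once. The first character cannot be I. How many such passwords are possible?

The first character has 10−1 = 9 choices (anything except I).
The remaining 4 characters are filled from the other 9 symbols without repetition: 9 × 8 × 7 × 6 = 3024.
Total: 9 × 3024 = 27216.

27216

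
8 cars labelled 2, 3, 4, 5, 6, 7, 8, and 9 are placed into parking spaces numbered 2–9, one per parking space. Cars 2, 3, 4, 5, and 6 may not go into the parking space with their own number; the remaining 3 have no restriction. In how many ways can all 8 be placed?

21234

Let Aᵢ (for 2 ≤ i ≤ 6) be the placements that put car i in its forbidden parking space. Any j of these fix j positions, leaving (8−j)! ways to fill the rest, and there are C(5,j) ways to pick which j.
By inclusion–exclusion, the number of valid placements is Σ_{j=0}^{5} (−1)^j C(5,j)·(8−j)!.
Computing: 40320 − 25200 + 7200 − 1200 + 120 − 6 = 21234.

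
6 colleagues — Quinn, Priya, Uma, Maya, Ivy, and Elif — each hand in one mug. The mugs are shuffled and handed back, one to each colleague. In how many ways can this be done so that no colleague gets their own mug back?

This is the derangement count D_6: permutations of 6 items with no fixed point.
By inclusion–exclusion this is Σ_{j=0}^{6} (−1)^j C(6,j)·(6−j)!.
Computing: 720 − 720 + 360 − 120 + 30 − 6 + 1 = 265.

265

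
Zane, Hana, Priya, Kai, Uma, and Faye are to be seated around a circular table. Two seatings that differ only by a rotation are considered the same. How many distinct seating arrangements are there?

120

Seat Zane anywhere (absorbing the rotational symmetry), then permute the other 5: (5)! = 120.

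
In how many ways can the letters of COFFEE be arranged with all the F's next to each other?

Treat the 2 copies of F as a single block. The multiset to arrange is then {FF, C, E, E, O}, 5 items in all.
That gives (5)!/(2!) = 60 arrangements.

60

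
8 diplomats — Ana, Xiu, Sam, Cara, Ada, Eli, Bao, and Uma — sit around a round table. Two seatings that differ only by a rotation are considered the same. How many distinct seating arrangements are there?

Around a circle, 8 distinct people have 8!/8 = (7)! = 5040 rotationally distinct seatings.

5040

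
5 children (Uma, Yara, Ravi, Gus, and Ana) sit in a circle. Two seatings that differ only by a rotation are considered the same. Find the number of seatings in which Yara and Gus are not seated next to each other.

12

Without the restriction there are (4)! = 24 seatings.
Those with Yara next to Gus: fuse the pair into one unit and seat 4 units around a circle — 2·(3)! = 12.
Subtracting, 24 − 12 = 12.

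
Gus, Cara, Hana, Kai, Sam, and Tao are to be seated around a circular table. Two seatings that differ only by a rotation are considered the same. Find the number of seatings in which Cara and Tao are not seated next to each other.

72

All circular seatings of 6 people number (5)! = 120.
Those with Cara next to Tao: fuse the pair into one unit and seat 5 units around a circle — 2·(4)! = 48.
Subtracting, 120 − 48 = 72.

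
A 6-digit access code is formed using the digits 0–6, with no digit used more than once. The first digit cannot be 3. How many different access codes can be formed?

4320

The first digit has 7−1 = 6 choices (anything except 3).
The remaining 5 digits are filled from the other 6 symbols without repetition: 6 × 5 × 4 × 3 × 2 = 720.
Total: 6 × 720 = 4320.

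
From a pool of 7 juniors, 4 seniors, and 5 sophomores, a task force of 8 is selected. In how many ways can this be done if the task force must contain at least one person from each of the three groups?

Unrestricted: C(16,8) = 12870 ways to pick any 8 of the 16.
Subtract selections that omit an entire group: no juniors → C(9,8) = 9; no seniors → C(12,8) = 495; no sophomores → C(11,8) = 165.
Add back selections omitting two groups (i.e. drawn from a single group): C(7,8) + C(4,8) + C(5,8) = 0.
By inclusion–exclusion: 12870 − 669 + 0 = 12201.

12201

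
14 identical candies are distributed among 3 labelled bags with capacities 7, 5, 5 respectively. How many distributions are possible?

By stars and bars, unrestricted non-negative solutions to x_1+…+x_3 = 14 number C(14+2,2) = 120.
Subtract solutions that violate a single cap (substitute x_i' = x_i − (cap_i+1)): x_1 ≥ 8 gives C(8,2) = 28; x_2 ≥ 6 gives C(10,2) = 45; x_3 ≥ 6 gives C(10,2) = 45. Together 118.
Add back pairs where two caps are both exceeded: 1 + 1 + 6 = 8.
By inclusion–exclusion the count is 120 − 118 + 8 = 10.

10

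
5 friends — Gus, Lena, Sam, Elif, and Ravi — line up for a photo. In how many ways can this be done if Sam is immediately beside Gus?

Place the 3 others and the Sam-Gus pair as 4 objects in a line; the pair has 2 internal arrangements.
So the count is 2·(4)! = 48.

48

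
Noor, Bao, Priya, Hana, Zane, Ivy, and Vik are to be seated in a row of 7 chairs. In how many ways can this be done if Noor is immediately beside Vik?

1440

Place the 5 others and the Noor-Vik pair as 6 objects in a line; the pair has 2 internal arrangements.
That gives 2 × 6! = 2 × 720 = 1440.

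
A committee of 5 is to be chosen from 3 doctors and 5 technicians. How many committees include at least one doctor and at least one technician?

55

With no constraint there are C(8,5) = 56 possible selections.
Subtract selections that omit an entire group: no doctors → C(5,5) = 1; no technicians → C(3,5) = 0.
Both groups omitted at once is impossible, so 56 − 1 = 55.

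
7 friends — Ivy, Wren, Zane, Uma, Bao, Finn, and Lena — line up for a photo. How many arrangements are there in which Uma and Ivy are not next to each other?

3600

There are 7! = 5040 arrangements in all. If Uma and Ivy are adjacent, merging them into one block gives 2·(6)! = 1440 arrangements.
So 5040 − 1440 = 3600 arrangements keep them apart.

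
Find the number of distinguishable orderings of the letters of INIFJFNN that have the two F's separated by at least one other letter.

There are 8!/(3!·2!·2!) = 1680 arrangements of INIFJFNN in total.
If the two F's are adjacent, glue them into one block, leaving 7 items to arrange: (7)!/(3!·2!) = 420 ways.
Hence 1680 − 420 = 1260.

1260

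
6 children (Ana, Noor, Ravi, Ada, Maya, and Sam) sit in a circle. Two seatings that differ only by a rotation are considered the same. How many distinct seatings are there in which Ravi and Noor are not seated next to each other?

Without the restriction there are (5)! = 120 seatings.
Those with Ravi next to Noor: fuse the pair into one unit and seat 5 units around a circle — 2·(4)! = 48.
Subtracting, 120 − 48 = 72.

72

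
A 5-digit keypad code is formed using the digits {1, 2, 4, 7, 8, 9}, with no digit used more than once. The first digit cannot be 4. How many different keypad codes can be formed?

The first digit has 6−1 = 5 choices (anything except 4).
The remaining 4 digits are filled from the other 5 symbols without repetition: 5 × 4 × 3 × 2 = 120.
Total: 5 × 120 = 600.

600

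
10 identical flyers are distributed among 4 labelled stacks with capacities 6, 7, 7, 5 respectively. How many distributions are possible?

By stars and bars, unrestricted non-negative solutions to x_1+…+x_4 = 10 number C(10+3,3) = 286.
Subtract solutions that violate a single cap (substitute x_i' = x_i − (cap_i+1)): x_1 ≥ 7 gives C(6,3) = 20; x_2 ≥ 8 gives C(5,3) = 10; x_3 ≥ 8 gives C(5,3) = 10; x_4 ≥ 6 gives C(7,3) = 35. Together 75.
No two caps can be exceeded simultaneously, so the pair terms are all 0.
By inclusion–exclusion the count is 286 − 75 + 0 = 211.

211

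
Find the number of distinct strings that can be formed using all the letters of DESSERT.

1260

DESSERT has 7 letters with E appearing twice and S appearing twice.
So there are 7! / (2!·2!) = 1260 distinguishable arrangements.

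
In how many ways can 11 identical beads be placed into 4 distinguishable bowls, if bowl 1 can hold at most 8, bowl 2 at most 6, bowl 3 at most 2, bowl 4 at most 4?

Without the upper bounds there are C(14,3) = 364 ways to split 11 among 4 bowls.
Subtract solutions that violate a single cap (substitute x_i' = x_i − (cap_i+1)): x_1 ≥ 9 gives C(5,3) = 10; x_2 ≥ 7 gives C(7,3) = 35; x_3 ≥ 3 gives C(11,3) = 165; x_4 ≥ 5 gives C(9,3) = 84. Together 294.
Add back pairs where two caps are both exceeded: 0 + 0 + 0 + 4 + 0 + 20 = 24.
By inclusion–exclusion the count is 364 − 294 + 24 = 94.

94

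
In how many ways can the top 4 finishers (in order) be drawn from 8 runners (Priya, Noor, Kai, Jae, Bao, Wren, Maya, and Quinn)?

There are 8 choices for 1st place, 7 for 2nd, and so on down to 5 for position 4.
That gives 8 × 7 × 6 × 5 = 1680.

1680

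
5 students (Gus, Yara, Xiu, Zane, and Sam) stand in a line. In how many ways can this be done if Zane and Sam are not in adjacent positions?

Of the 5! = 120 arrangements, those with Zane and Sam adjacent number 2 × 4! = 48 (treat the pair as a block with 2 internal orders).
Complementary counting: 120 − 48 = 72.

72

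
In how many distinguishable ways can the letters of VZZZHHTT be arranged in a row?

Letter multiplicities in VZZZHHTT: H×2, T×2, V×1, Z×3.
The number of distinct arrangements is 8!/(3!·2!·2!) = 40320/24 = 1680.

1680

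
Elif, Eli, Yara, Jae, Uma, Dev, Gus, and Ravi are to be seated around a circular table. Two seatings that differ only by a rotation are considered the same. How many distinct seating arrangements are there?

Seat Elif anywhere (absorbing the rotational symmetry), then permute the other 7: (7)! = 5040.

5040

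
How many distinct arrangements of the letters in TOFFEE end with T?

With the last slot taken by T, it remains to arrange the other 5 letters (OFFEE).
Those 5 letters have E appearing twice and F appearing twice, giving (5)!/(2!·2!) = 30.

30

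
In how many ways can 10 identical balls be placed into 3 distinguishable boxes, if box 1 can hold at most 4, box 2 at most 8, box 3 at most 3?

17

Ignoring the caps, the number of non-negative solutions to x_1+…+x_3 = 10 is C(12,2) = 66.
Subtract solutions that violate a single cap (substitute x_i' = x_i − (cap_i+1)): x_1 ≥ 5 gives C(7,2) = 21; x_2 ≥ 9 gives C(3,2) = 3; x_3 ≥ 4 gives C(8,2) = 28. Together 52.
Add back pairs where two caps are both exceeded: 0 + 3 + 0 = 3.
By inclusion–exclusion the count is 66 − 52 + 3 = 17.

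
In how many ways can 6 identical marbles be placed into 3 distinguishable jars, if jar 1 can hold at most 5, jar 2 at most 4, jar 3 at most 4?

Ignoring the caps, the number of non-negative solutions to x_1+…+x_3 = 6 is C(8,2) = 28.
Subtract solutions that violate a single cap (substitute x_i' = x_i − (cap_i+1)): x_1 ≥ 6 gives C(2,2) = 1; x_2 ≥ 5 gives C(3,2) = 3; x_3 ≥ 5 gives C(3,2) = 3. Together 7.
No two caps can be exceeded simultaneously, so the pair terms are all 0.
By inclusion–exclusion the count is 28 − 7 + 0 = 21.

21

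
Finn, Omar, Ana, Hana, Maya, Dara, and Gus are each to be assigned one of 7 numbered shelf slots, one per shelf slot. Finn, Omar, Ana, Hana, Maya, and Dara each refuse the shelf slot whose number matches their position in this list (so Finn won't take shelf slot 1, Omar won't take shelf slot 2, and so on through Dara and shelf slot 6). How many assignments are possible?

2119

Let Aᵢ (for 1 ≤ i ≤ 6) be the placements that put person i in their forbidden shelf slot. Any j of these fix j positions, leaving (7−j)! ways to fill the rest, and there are C(6,j) ways to pick which j.
By inclusion–exclusion, the number of valid placements is Σ_{j=0}^{6} (−1)^j C(6,j)·(7−j)!.
Computing: 5040 − 4320 + 1800 − 480 + 90 − 12 + 1 = 2119.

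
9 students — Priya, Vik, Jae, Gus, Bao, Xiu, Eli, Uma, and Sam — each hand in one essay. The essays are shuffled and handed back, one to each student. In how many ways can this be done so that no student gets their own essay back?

Count assignments avoiding every fixed point. For any j of the 9 students fixed to their own essay, the other 9−j can be arranged in (9−j)! ways.
By inclusion–exclusion this is Σ_{j=0}^{9} (−1)^j C(9,j)·(9−j)!.
Computing: 362880 − 362880 + 181440 − 60480 + 15120 − 3024 + 504 − 72 + 9 − 1 = 133496.

133496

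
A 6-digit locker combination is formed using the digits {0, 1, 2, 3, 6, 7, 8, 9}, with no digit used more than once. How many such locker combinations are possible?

20160

Choose and order 6 of the 8 symbols: the first digit has 8 options, the next 7, and so on down to 3.
8 × 7 × 6 × 5 × 4 × 3 = 20160.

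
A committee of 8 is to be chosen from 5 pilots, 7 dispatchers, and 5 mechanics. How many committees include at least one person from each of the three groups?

Unrestricted: C(17,8) = 24310 ways to pick any 8 of the 17.
Selections missing a whole group: no pilots → C(12,8) = 495; no dispatchers → C(10,8) = 45; no mechanics → C(12,8) = 495.
Add back selections omitting two groups (i.e. drawn from a single group): C(5,8) + C(7,8) + C(5,8) = 0.
By inclusion–exclusion: 24310 − 1035 + 0 = 23275.

23275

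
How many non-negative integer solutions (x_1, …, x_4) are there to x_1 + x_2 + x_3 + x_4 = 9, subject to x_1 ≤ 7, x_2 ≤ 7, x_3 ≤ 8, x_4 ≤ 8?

By stars and bars, unrestricted non-negative solutions to x_1+…+x_4 = 9 number C(9+3,3) = 220.
Subtract solutions that violate a single cap (substitute x_i' = x_i − (cap_i+1)): x_1 ≥ 8 gives C(4,3) = 4; x_2 ≥ 8 gives C(4,3) = 4; x_3 ≥ 9 gives C(3,3) = 1; x_4 ≥ 9 gives C(3,3) = 1. Together 10.
No two caps can be exceeded simultaneously, so the pair terms are all 0.
By inclusion–exclusion the count is 220 − 10 + 0 = 210.

210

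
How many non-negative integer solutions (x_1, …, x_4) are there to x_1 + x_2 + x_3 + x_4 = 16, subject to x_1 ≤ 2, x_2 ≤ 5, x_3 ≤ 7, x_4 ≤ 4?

10

Ignoring the caps, the number of non-negative solutions to x_1+…+x_4 = 16 is C(19,3) = 969.
Subtract solutions that violate a single cap (substitute x_i' = x_i − (cap_i+1)): x_1 ≥ 3 gives C(16,3) = 560; x_2 ≥ 6 gives C(13,3) = 286; x_3 ≥ 8 gives C(11,3) = 165; x_4 ≥ 5 gives C(14,3) = 364. Together 1375.
Add back pairs where two caps are both exceeded: 120 + 56 + 165 + 10 + 56 + 20 = 427.
Subtract triples: 0 + 10 + 1 + 0 = 11.
By inclusion–exclusion the count is 969 − 1375 + 427 − 11 = 10.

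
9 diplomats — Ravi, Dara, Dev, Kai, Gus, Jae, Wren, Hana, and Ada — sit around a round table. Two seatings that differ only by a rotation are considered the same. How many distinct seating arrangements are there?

Seat Ravi anywhere (absorbing the rotational symmetry), then permute the other 8: (8)! = 40320.

40320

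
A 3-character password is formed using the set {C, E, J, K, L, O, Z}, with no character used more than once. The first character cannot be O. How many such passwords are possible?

180

The first character has 7−1 = 6 choices (anything except O).
The remaining 2 characters are filled from the other 6 symbols without repetition: 6 × 5 = 30.
Total: 6 × 30 = 180.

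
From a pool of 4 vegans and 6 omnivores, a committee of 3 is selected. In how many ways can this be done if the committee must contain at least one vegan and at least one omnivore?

96

With no constraint there are C(10,3) = 120 possible selections.
Selections missing a whole group: no vegans → C(6,3) = 20; no omnivores → C(4,3) = 4.
Both groups omitted at once is impossible, so 120 − 24 = 96.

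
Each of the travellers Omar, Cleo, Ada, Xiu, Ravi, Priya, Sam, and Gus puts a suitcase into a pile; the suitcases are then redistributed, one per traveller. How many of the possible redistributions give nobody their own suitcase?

14833

Count assignments avoiding every fixed point. For any j of the 8 travellers fixed to their own suitcase, the other 8−j can be arranged in (8−j)! ways.
By inclusion–exclusion this is Σ_{j=0}^{8} (−1)^j C(8,j)·(8−j)!.
Computing: 40320 − 40320 + 20160 − 6720 + 1680 − 336 + 56 − 8 + 1 = 14833.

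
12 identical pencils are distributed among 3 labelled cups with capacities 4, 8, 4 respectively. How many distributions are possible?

15

By stars and bars, unrestricted non-negative solutions to x_1+…+x_3 = 12 number C(12+2,2) = 91.
Subtract solutions that violate a single cap (substitute x_i' = x_i − (cap_i+1)): x_1 ≥ 5 gives C(9,2) = 36; x_2 ≥ 9 gives C(5,2) = 10; x_3 ≥ 5 gives C(9,2) = 36. Together 82.
Add back pairs where two caps are both exceeded: 0 + 6 + 0 = 6.
By inclusion–exclusion the count is 91 − 82 + 6 = 15.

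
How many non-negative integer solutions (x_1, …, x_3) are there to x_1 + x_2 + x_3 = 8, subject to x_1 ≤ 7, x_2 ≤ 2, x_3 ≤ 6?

20

Ignoring the caps, the number of non-negative solutions to x_1+…+x_3 = 8 is C(10,2) = 45.
Subtract solutions that violate a single cap (substitute x_i' = x_i − (cap_i+1)): x_1 ≥ 8 gives C(2,2) = 1; x_2 ≥ 3 gives C(7,2) = 21; x_3 ≥ 7 gives C(3,2) = 3. Together 25.
No two caps can be exceeded simultaneously, so the pair terms are all 0.
By inclusion–exclusion the count is 45 − 25 + 0 = 20.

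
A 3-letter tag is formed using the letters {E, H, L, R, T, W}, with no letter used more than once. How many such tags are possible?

With no repetition, fill the 3 letters in order: 6 choices, then 5, down to 4.
6 × 5 × 4 = 120.

120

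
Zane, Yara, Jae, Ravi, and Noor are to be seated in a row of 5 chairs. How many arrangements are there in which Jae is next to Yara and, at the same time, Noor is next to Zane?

Treat {Jae,Yara} as one block (2 orders) and {Noor,Zane} as another (2 orders).
That leaves 3 units to arrange: 2 × 2 × 3! = 4 × 6 = 24.

24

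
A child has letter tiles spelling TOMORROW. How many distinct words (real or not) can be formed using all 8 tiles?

3360

Letter multiplicities in TOMORROW: M×1, O×3, R×2, T×1, W×1.
Dividing 8! = 40320 by 3!·2! = 12 for the repeated letters gives 3360.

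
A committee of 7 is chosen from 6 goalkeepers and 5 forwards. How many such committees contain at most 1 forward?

Split by how many forwards are chosen (0 through 1).
Sum: C(5,0)·C(6,7) + C(5,1)·C(6,6) = 0 + 5 = 5.

5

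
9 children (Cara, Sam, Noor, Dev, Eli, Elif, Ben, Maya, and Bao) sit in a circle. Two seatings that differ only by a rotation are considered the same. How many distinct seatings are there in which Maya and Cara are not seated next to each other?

Without the restriction there are (8)! = 40320 seatings.
Seatings with Maya beside Cara: treat them as a block with 2 internal orders, giving 2 × (7)! = 10080.
Subtracting, 40320 − 10080 = 30240.

30240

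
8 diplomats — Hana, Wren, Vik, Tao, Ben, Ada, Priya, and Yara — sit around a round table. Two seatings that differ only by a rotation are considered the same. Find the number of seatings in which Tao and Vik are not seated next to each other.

All circular seatings of 8 people number (7)! = 5040.
Those with Tao next to Vik: fuse the pair into one unit and seat 7 units around a circle — 2·(6)! = 1440.
Subtracting, 5040 − 1440 = 3600.

3600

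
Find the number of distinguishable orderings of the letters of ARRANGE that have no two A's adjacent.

There are 7!/(2!·2!) = 1260 arrangements of ARRANGE in total.
Arrangements with the A's together: treat AA as one letter, giving (6)!/(2!) = 360.
Hence 1260 − 360 = 900.

900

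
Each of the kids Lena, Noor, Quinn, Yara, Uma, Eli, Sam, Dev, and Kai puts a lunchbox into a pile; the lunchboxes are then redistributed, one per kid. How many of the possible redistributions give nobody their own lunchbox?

133496

This is the derangement count D_9: permutations of 9 items with no fixed point.
By inclusion–exclusion this is Σ_{j=0}^{9} (−1)^j C(9,j)·(9−j)!.
Computing: 362880 − 362880 + 181440 − 60480 + 15120 − 3024 + 504 − 72 + 9 − 1 = 133496.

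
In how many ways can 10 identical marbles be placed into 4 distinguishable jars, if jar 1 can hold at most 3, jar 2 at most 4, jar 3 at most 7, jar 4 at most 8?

By stars and bars, unrestricted non-negative solutions to x_1+…+x_4 = 10 number C(10+3,3) = 286.
Subtract solutions that violate a single cap (substitute x_i' = x_i − (cap_i+1)): x_1 ≥ 4 gives C(9,3) = 84; x_2 ≥ 5 gives C(8,3) = 56; x_3 ≥ 8 gives C(5,3) = 10; x_4 ≥ 9 gives C(4,3) = 4. Together 154.
Add back pairs where two caps are both exceeded: 4 + 0 + 0 + 0 + 0 + 0 = 4.
By inclusion–exclusion the count is 286 − 154 + 4 = 136.

136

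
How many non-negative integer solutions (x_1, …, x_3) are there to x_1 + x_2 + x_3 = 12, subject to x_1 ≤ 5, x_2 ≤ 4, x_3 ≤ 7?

15

Ignoring the caps, the number of non-negative solutions to x_1+…+x_3 = 12 is C(14,2) = 91.
Subtract solutions that violate a single cap (substitute x_i' = x_i − (cap_i+1)): x_1 ≥ 6 gives C(8,2) = 28; x_2 ≥ 5 gives C(9,2) = 36; x_3 ≥ 8 gives C(6,2) = 15. Together 79.
Add back pairs where two caps are both exceeded: 3 + 0 + 0 = 3.
By inclusion–exclusion the count is 91 − 79 + 3 = 15.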